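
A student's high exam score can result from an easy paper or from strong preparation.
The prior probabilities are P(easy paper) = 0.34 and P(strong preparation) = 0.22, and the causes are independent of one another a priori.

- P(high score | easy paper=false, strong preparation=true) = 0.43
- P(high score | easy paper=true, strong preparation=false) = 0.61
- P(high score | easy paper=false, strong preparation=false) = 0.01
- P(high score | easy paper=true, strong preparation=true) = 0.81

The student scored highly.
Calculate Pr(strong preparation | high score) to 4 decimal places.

For the numerator, keep only strong preparation=true terms: 0.062436 + 0.060588 = 0.123024
Normalizer over all consistent configurations: 0.01·0.66·0.78 + 0.43·0.66·0.22 + 0.61·0.34·0.78 + 0.81·0.34·0.22 = 0.289944
P(strong preparation | high score) = 0.123024/0.289944 ≈ 0.4243

Pr(strong preparation | high score) ≈ 0.4243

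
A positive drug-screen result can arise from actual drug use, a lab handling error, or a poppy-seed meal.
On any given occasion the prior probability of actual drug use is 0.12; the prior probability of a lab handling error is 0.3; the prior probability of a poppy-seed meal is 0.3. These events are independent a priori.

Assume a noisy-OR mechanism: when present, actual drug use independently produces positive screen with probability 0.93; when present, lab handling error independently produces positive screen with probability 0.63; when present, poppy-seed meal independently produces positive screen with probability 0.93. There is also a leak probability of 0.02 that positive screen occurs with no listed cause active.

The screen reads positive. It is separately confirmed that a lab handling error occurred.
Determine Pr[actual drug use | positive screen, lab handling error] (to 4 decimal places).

Under noisy-OR, P(positive screen | causes) = 1 − (1−0.02)·∏(1−qᵢ) over the active causes.
P(positive screen | lab handling error) = 0.6374*0.88*0.7 + 0.974618*0.88*0.3 + 0.974618*0.12*0.7 + 0.998223*0.12*0.3 = 0.392638 + 0.257299 + 0.081868 + 0.035936 = 0.767741
Restricting to configurations with actual drug use present: 0.081868 + 0.035936 = 0.117804.
P(actual drug use | positive screen, lab handling error) = 0.117804 / 0.767741 ≈ 0.1534

Pr[actual drug use | positive screen, lab handling error] ≈ 0.1534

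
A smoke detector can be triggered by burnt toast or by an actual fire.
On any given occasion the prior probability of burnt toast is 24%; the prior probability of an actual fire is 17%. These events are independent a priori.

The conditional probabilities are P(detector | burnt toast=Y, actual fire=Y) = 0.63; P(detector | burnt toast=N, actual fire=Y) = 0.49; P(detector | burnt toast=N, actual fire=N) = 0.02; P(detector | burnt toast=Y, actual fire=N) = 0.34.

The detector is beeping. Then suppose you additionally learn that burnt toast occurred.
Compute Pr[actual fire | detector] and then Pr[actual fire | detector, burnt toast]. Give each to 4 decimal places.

Weight on actual fire=true, given the evidence: 0.063308 + 0.025704 = 0.089012
Normalizer over all consistent configurations: 0.02·0.76·0.83 + 0.49·0.76·0.17 + 0.34·0.24·0.83 + 0.63·0.24·0.17 = 0.169356
Posterior = 0.089012 / 0.169356 ≈ 0.5256

Now condition on the additional information:
By total probability over both values of actual fire:
  P(detector | burnt toast) = 0.34·0.83 + 0.63·0.17
        = 0.282200 + 0.107100 = 0.389300
Configurations with actual fire contribute 0.107100, so
  P(actual fire | detector, burnt toast) = 0.107100 / 0.389300 ≈ 0.2751

Pr[actual fire | detector] ≈ 0.5256; Pr[actual fire | detector, burnt toast] ≈ 0.2751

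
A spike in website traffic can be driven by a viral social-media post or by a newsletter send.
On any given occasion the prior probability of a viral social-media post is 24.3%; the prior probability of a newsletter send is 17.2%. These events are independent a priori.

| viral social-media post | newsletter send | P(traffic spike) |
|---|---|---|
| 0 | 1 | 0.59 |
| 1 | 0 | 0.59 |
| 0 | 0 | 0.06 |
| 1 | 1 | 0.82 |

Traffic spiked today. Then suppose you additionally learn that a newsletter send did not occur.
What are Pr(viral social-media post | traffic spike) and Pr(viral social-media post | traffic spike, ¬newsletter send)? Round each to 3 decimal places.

Pr(viral social-media post | traffic spike) ≈ 0.572; Pr(viral social-media post | traffic spike, ¬newsletter send) ≈ 0.759

Sum P(traffic spike|·) weighted by the priors over the 4 (viral social-media post, newsletter send) configurations:
  P(traffic spike) = 0.06·0.757·0.828 + 0.59·0.757·0.172 + 0.59·0.243·0.828 + 0.82·0.243·0.172
        = 0.037608 + 0.076820 + 0.118710 + 0.034273 = 0.267411
Keeping only the viral social-media post-present terms gives 0.152983, so
  P(viral social-media post | traffic spike) = 0.152983 / 0.267411 ≈ 0.572

Now condition on the additional information:
By total probability over both values of viral social-media post:
  P(traffic spike | ¬newsletter send) = 0.06·0.757 + 0.59·0.243
        = 0.045420 + 0.143370 = 0.188790
Keeping only the viral social-media post-present terms gives 0.143370, so
  P(viral social-media post | traffic spike, ¬newsletter send) = 0.143370 / 0.188790 ≈ 0.759
Ruling out newsletter send raises the posterior on viral social-media post — the flip side of explaining away.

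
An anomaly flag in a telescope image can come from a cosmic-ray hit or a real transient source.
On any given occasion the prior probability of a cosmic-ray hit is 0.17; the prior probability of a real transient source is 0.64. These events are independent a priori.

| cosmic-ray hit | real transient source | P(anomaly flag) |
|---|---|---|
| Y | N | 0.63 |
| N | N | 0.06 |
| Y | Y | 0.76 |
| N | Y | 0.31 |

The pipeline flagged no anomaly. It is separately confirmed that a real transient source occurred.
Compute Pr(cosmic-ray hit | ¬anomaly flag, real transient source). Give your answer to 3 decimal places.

P(¬anomaly flag | real transient source) = 0.69·0.83 + 0.24·0.17 = 0.572700 + 0.040800 = 0.613500
Of this, 0.040800 comes from 0.24·0.17 (the cosmic-ray hit=true cases).
So P(cosmic-ray hit | ¬anomaly flag, real transient source) = 0.040800/0.613500 ≈ 0.067.

Pr(cosmic-ray hit | ¬anomaly flag, real transient source) ≈ 0.067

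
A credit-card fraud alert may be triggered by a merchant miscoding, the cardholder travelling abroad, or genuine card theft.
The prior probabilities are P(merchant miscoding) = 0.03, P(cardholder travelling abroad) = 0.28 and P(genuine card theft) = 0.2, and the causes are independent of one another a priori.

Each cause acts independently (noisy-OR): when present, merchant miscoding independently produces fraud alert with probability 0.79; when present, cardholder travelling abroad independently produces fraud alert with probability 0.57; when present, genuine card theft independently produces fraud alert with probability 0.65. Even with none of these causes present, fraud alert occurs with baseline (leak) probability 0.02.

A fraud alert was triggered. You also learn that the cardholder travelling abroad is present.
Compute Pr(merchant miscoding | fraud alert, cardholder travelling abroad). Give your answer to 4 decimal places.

Pr(merchant miscoding | fraud alert, cardholder travelling abroad) ≈ 0.0431

Under noisy-OR, P(fraud alert | causes) = 1 − (1−0.02)·∏(1−qᵢ) over the active causes.
For the numerator, keep only merchant miscoding=true terms: 0.021876 + 0.005814 = 0.027690
The normalizing constant is 0.5786*0.97*0.8 + 0.85251*0.97*0.2 + 0.911506*0.03*0.8 + 0.969027*0.03*0.2 = 0.642071
P(merchant miscoding | fraud alert, cardholder travelling abroad) = 0.027690/0.642071 ≈ 0.0431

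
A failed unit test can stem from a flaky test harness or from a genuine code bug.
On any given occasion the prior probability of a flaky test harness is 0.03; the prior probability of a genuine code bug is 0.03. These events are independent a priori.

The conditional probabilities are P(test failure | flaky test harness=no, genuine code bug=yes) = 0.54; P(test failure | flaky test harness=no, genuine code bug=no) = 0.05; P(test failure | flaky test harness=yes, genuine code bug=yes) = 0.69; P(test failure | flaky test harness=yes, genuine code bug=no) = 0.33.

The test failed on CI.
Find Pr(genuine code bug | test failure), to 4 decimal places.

Pr(genuine code bug | test failure) ≈ 0.2238

P(test failure) = 0.05*0.97*0.97 + 0.54*0.97*0.03 + 0.33*0.03*0.97 + 0.69*0.03*0.03 = 0.047045 + 0.015714 + 0.009603 + 0.000621 = 0.072983
Of this, 0.016335 comes from 0.015714 + 0.000621 (the genuine code bug=true cases).
P(genuine code bug | test failure) = 0.016335 / 0.072983 ≈ 0.2238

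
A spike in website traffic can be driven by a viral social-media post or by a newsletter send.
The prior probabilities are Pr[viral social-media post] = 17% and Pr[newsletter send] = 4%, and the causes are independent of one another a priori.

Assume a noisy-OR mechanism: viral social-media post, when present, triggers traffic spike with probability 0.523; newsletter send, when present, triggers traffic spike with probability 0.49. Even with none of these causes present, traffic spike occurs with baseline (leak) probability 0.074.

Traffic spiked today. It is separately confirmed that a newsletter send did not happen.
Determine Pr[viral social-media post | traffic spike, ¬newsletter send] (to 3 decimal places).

Pr[viral social-media post | traffic spike, ¬newsletter send] ≈ 0.607

Under noisy-OR, P(traffic spike | causes) = 1 − (1−0.074)·∏(1−qᵢ) over the active causes.
Weight on viral social-media post=true, given the evidence: 0.558298*0.17 = 0.094911
Normalizer over all consistent configurations: 0.074*0.83 + 0.558298*0.17 = 0.156331
P(viral social-media post | traffic spike, ¬newsletter send) = 0.094911/0.156331 ≈ 0.607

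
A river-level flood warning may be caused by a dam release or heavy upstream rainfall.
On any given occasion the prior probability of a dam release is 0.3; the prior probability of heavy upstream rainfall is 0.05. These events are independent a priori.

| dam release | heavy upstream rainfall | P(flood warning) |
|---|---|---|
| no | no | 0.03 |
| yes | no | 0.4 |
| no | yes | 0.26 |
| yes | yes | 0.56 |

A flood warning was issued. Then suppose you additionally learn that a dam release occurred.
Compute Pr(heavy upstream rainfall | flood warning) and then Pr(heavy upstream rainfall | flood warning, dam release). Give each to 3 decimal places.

P(flood warning) = 0.03*0.7*0.95 + 0.26*0.7*0.05 + 0.4*0.3*0.95 + 0.56*0.3*0.05 = 0.019950 + 0.009100 + 0.114000 + 0.008400 = 0.151450
Of this, 0.017500 comes from 0.009100 + 0.008400 (the heavy upstream rainfall=true cases).
So P(heavy upstream rainfall | flood warning) = 0.017500/0.151450 ≈ 0.116.

With the extra evidence:
By total probability over both values of heavy upstream rainfall:
  P(flood warning | dam release) = 0.4·0.95 + 0.56·0.05
        = 0.380000 + 0.028000 = 0.408000
The terms with heavy upstream rainfall present sum to 0.028000, so
  P(heavy upstream rainfall | flood warning, dam release) = 0.028000 / 0.408000 ≈ 0.069

Pr(heavy upstream rainfall | flood warning) ≈ 0.116; Pr(heavy upstream rainfall | flood warning, dam release) ≈ 0.069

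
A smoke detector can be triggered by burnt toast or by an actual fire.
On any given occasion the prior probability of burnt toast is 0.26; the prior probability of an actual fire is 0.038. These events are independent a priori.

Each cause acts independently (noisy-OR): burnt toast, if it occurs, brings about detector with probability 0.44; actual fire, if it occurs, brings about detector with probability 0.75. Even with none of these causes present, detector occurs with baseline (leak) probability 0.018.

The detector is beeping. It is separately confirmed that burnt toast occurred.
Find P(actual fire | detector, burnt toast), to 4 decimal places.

P(actual fire | detector, burnt toast) ≈ 0.0704

Under noisy-OR, P(detector | causes) = 1 − (1−0.018)·∏(1−qᵢ) over the active causes.
For the numerator, keep only actual fire=true terms: 0.86252·0.038 = 0.032776
Normalizer over all consistent configurations: 0.45008·0.962 + 0.86252·0.038 = 0.465753
Posterior = 0.032776 / 0.465753 ≈ 0.0704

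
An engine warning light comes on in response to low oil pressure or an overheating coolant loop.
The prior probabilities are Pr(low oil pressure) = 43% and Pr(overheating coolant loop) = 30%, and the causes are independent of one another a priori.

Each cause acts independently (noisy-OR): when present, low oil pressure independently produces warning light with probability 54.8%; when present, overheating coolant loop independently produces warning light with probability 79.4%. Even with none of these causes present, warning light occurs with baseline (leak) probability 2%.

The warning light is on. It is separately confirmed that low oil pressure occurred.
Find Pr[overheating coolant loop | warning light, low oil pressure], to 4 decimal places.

Pr[overheating coolant loop | warning light, low oil pressure] ≈ 0.4115

Under noisy-OR, P(warning light | causes) = 1 − (1−0.02)·∏(1−qᵢ) over the active causes.
P(warning light | low oil pressure) = 0.55704×0.7 + 0.90875×0.3 = 0.389928 + 0.272625 = 0.662553
The overheating coolant loop-present share is 0.90875×0.3 = 0.272625.
Hence the posterior is 0.272625/0.662553 ≈ 0.4115.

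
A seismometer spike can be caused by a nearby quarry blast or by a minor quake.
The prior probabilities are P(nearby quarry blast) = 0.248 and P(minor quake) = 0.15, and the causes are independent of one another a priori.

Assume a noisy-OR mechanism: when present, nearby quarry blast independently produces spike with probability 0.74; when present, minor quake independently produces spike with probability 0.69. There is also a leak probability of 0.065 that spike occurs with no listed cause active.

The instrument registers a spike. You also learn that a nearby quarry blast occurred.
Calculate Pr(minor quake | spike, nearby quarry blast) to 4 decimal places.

Under noisy-OR, P(spike | causes) = 1 − (1−0.065)·∏(1−qᵢ) over the active causes.
Sum P(spike|·) weighted by the priors over both values of minor quake:
  P(spike | nearby quarry blast) = 0.7569·0.85 + 0.924639·0.15
        = 0.643365 + 0.138696 = 0.782061
Keeping only the minor quake-present terms gives 0.138696, so
  P(minor quake | spike, nearby quarry blast) = 0.138696 / 0.782061 ≈ 0.1773

Pr(minor quake | spike, nearby quarry blast) ≈ 0.1773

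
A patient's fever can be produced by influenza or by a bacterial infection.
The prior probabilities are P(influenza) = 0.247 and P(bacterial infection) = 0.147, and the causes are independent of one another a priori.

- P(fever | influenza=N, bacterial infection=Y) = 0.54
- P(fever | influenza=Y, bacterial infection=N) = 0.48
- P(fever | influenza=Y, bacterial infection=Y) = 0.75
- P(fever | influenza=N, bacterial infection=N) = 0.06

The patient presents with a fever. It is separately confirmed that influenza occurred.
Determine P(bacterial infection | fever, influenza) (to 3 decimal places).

P(fever | influenza) = 0.48·0.853 + 0.75·0.147 = 0.409440 + 0.110250 = 0.519690
Of this, 0.110250 comes from 0.75·0.147 (the bacterial infection=true cases).
P(bacterial infection | fever, influenza) = 0.110250 / 0.519690 ≈ 0.212

P(bacterial infection | fever, influenza) ≈ 0.212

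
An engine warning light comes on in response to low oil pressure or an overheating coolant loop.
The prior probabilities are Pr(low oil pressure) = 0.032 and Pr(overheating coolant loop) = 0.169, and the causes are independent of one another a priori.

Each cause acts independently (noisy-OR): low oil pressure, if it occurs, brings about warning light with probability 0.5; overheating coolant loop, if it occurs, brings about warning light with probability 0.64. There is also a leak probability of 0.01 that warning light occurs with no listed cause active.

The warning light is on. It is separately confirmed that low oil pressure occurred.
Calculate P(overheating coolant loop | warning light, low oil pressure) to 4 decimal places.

Under noisy-OR, P(warning light | causes) = 1 − (1−0.01)·∏(1−qᵢ) over the active causes.
P(warning light | low oil pressure) = 0.505×0.831 + 0.8218×0.169 = 0.419655 + 0.138884 = 0.558539
Of this, 0.138884 comes from 0.8218×0.169 (the overheating coolant loop=true cases).
So P(overheating coolant loop | warning light, low oil pressure) = 0.138884/0.558539 ≈ 0.2487.

P(overheating coolant loop | warning light, low oil pressure) ≈ 0.2487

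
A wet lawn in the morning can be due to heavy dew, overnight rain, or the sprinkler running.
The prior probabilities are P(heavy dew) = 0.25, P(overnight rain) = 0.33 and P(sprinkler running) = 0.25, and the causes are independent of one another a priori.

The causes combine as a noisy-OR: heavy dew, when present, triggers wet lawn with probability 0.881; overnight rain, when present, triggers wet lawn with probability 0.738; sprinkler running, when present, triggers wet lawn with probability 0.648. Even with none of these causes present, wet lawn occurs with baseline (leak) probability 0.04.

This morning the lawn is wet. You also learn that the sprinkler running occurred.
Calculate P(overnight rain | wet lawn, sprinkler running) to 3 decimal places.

Under noisy-OR, P(wet lawn | causes) = 1 − (1−0.04)·∏(1−qᵢ) over the active causes.
P(wet lawn | sprinkler running) = 0.66208*0.75*0.67 + 0.911465*0.75*0.33 + 0.959788*0.25*0.67 + 0.989464*0.25*0.33 = 0.332695 + 0.225588 + 0.160764 + 0.081631 = 0.800678
Restricting to configurations with overnight rain present: 0.225588 + 0.081631 = 0.307219.
Hence the posterior is 0.307219/0.800678 ≈ 0.384.

P(overnight rain | wet lawn, sprinkler running) ≈ 0.384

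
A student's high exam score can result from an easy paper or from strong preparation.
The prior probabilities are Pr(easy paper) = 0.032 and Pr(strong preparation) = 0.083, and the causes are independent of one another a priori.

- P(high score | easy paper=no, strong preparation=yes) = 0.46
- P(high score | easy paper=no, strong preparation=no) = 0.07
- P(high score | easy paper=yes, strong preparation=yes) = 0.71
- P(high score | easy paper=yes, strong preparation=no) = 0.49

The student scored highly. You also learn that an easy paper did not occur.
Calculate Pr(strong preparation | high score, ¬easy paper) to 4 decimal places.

Pr(strong preparation | high score, ¬easy paper) ≈ 0.3730

Sum P(high score|·) weighted by the priors over both values of strong preparation:
  P(high score | ¬easy paper) = 0.07·0.917 + 0.46·0.083
        = 0.064190 + 0.038180 = 0.102370
Keeping only the strong preparation-present terms gives 0.038180, so
  P(strong preparation | high score, ¬easy paper) = 0.038180 / 0.102370 ≈ 0.3730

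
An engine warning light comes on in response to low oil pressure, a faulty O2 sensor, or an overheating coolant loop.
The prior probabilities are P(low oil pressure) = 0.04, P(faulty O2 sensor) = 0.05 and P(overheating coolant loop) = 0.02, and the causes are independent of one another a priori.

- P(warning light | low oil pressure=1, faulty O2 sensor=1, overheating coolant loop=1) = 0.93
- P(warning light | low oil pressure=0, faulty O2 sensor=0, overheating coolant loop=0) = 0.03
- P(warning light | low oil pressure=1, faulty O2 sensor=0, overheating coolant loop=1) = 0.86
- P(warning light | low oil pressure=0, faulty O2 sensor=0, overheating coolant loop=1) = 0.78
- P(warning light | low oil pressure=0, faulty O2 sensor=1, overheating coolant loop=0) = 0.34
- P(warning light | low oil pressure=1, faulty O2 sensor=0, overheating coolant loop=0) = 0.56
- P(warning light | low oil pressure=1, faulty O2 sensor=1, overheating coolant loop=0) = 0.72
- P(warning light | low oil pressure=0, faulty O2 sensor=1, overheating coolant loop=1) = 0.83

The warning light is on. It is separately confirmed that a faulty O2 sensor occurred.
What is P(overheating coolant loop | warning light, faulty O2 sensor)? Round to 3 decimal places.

For the numerator, keep only overheating coolant loop=true terms: 0.015936 + 0.000744 = 0.016680
Denominator P(warning light | faulty O2 sensor): 0.34·0.96·0.98 + 0.83·0.96·0.02 + 0.72·0.04·0.98 + 0.93·0.04·0.02 = 0.364776
Posterior = 0.016680 / 0.364776 ≈ 0.046

P(overheating coolant loop | warning light, faulty O2 sensor) ≈ 0.046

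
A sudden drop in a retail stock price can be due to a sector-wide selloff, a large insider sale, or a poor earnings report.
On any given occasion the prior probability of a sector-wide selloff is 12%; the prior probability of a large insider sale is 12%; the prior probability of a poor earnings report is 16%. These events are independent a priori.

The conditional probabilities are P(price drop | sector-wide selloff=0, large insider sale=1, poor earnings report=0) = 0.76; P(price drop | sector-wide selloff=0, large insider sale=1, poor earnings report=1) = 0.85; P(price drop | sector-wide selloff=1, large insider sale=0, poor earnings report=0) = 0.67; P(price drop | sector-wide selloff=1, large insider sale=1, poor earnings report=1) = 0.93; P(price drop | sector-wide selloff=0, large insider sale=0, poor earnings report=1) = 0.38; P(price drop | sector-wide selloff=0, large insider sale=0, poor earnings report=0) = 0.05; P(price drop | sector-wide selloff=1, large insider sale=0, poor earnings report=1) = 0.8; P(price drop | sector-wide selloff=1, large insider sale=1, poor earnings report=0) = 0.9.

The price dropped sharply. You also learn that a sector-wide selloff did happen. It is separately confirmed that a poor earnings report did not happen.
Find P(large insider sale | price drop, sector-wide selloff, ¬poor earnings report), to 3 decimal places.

P(large insider sale | price drop, sector-wide selloff, ¬poor earnings report) ≈ 0.155

Sum P(price drop|·) weighted by the priors over both values of large insider sale:
  P(price drop | sector-wide selloff, ¬poor earnings report) = 0.67·0.88 + 0.9·0.12
        = 0.589600 + 0.108000 = 0.697600
The terms with large insider sale present sum to 0.108000, so
  P(large insider sale | price drop, sector-wide selloff, ¬poor earnings report) = 0.108000 / 0.697600 ≈ 0.155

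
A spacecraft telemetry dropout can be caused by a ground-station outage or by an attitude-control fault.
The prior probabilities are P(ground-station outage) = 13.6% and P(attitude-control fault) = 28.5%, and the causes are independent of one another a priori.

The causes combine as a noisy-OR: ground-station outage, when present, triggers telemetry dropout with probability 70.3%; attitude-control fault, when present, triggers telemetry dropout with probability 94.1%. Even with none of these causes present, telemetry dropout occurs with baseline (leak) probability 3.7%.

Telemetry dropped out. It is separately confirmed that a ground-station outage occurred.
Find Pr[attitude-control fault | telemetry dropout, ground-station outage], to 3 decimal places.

Pr[attitude-control fault | telemetry dropout, ground-station outage] ≈ 0.354

Under noisy-OR, P(telemetry dropout | causes) = 1 − (1−0.037)·∏(1−qᵢ) over the active causes.
P(telemetry dropout | ground-station outage) = 0.713989·0.715 + 0.983125·0.285 = 0.510502 + 0.280191 = 0.790693
The attitude-control fault-present share is 0.983125·0.285 = 0.280191.
Hence the posterior is 0.280191/0.790693 ≈ 0.354.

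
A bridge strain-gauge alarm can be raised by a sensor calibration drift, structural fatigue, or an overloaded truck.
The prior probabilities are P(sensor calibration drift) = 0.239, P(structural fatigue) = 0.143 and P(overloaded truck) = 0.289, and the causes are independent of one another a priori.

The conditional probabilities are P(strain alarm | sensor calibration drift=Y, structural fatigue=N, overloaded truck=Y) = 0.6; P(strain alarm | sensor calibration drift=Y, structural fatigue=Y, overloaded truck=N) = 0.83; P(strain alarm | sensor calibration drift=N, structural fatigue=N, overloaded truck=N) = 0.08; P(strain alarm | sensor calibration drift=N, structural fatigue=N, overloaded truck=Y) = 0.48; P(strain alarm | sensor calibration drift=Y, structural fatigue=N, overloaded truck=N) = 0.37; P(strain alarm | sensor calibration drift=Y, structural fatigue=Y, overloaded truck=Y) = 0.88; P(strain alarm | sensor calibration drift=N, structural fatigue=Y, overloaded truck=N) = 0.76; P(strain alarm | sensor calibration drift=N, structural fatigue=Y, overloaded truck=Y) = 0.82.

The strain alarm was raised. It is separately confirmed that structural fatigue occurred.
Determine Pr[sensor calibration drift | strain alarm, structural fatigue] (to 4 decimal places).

Enumerate the 4 (sensor calibration drift, overloaded truck) configurations and weight by the priors:
  P(strain alarm | structural fatigue) = 0.76×0.761×0.711 + 0.82×0.761×0.289 + 0.83×0.239×0.711 + 0.88×0.239×0.289
        = 0.411214 + 0.180342 + 0.141041 + 0.060782 = 0.793379
The terms with sensor calibration drift present sum to 0.201823, so
  P(sensor calibration drift | strain alarm, structural fatigue) = 0.201823 / 0.793379 ≈ 0.2544

Pr[sensor calibration drift | strain alarm, structural fatigue] ≈ 0.2544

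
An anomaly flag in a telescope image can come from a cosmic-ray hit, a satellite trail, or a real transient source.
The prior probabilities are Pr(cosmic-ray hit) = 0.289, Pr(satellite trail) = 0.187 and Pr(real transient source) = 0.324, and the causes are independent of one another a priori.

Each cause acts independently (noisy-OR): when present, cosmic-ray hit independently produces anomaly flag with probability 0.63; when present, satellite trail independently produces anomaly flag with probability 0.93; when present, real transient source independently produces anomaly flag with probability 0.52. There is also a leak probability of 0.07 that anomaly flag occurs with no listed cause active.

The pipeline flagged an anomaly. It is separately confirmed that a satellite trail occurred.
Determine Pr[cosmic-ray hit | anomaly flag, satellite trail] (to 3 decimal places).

Under noisy-OR, P(anomaly flag | causes) = 1 − (1−0.07)·∏(1−qᵢ) over the active causes.
Numerator (weight on configurations with cosmic-ray hit): 0.190658 + 0.092553 = 0.283211
Normalizer over all consistent configurations: 0.9349*0.711*0.676 + 0.968752*0.711*0.324 + 0.975913*0.289*0.676 + 0.988438*0.289*0.324 = 0.955724
Posterior = 0.283211 / 0.955724 ≈ 0.296

Pr[cosmic-ray hit | anomaly flag, satellite trail] ≈ 0.296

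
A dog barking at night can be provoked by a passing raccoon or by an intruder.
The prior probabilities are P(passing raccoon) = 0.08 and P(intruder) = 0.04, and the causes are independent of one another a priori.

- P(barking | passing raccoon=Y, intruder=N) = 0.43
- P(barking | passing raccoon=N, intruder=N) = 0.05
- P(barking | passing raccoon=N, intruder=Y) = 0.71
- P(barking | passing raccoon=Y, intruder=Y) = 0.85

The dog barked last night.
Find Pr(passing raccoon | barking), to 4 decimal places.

Pr(passing raccoon | barking) ≈ 0.3371

Enumerate the 4 (passing raccoon, intruder) configurations and weight by the priors:
  P(barking) = 0.05·0.92·0.96 + 0.71·0.92·0.04 + 0.43·0.08·0.96 + 0.85·0.08·0.04
        = 0.044160 + 0.026128 + 0.033024 + 0.002720 = 0.106032
The terms with passing raccoon present sum to 0.035744, so
  P(passing raccoon | barking) = 0.035744 / 0.106032 ≈ 0.3371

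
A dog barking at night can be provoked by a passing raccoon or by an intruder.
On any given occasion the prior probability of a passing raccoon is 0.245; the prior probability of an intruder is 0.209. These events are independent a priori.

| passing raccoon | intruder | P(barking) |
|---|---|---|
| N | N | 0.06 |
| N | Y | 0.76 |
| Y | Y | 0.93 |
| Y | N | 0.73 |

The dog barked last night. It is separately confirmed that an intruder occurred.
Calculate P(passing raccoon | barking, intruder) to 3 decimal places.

P(passing raccoon | barking, intruder) ≈ 0.284

P(barking | intruder) = 0.76×0.755 + 0.93×0.245 = 0.573800 + 0.227850 = 0.801650
Of this, 0.227850 comes from 0.93×0.245 (the passing raccoon=true cases).
Hence the posterior is 0.227850/0.801650 ≈ 0.284.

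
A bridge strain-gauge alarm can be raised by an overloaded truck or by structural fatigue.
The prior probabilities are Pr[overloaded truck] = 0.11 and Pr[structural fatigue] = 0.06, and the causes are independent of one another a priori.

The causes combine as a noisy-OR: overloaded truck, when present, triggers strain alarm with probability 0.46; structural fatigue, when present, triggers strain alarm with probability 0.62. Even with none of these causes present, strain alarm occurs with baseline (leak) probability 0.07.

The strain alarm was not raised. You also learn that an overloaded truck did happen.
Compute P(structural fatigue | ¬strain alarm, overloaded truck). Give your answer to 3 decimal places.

P(structural fatigue | ¬strain alarm, overloaded truck) ≈ 0.024

Under noisy-OR, P(strain alarm | causes) = 1 − (1−0.07)·∏(1−qᵢ) over the active causes.
P(¬strain alarm | overloaded truck) = 0.5022×0.94 + 0.190836×0.06 = 0.472068 + 0.011450 = 0.483518
Of this, 0.011450 comes from 0.190836×0.06 (the structural fatigue=true cases).
So P(structural fatigue | ¬strain alarm, overloaded truck) = 0.011450/0.483518 ≈ 0.024.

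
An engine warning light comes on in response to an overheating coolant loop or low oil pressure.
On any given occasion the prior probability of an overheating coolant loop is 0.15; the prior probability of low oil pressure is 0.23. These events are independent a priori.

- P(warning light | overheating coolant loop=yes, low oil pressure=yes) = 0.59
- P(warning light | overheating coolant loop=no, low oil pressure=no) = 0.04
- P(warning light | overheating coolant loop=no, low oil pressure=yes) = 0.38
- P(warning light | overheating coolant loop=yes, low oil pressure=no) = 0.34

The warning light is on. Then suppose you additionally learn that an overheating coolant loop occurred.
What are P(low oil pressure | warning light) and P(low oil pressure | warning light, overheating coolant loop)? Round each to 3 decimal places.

P(low oil pressure | warning light) ≈ 0.591; P(low oil pressure | warning light, overheating coolant loop) ≈ 0.341

P(warning light) = 0.04*0.85*0.77 + 0.38*0.85*0.23 + 0.34*0.15*0.77 + 0.59*0.15*0.23 = 0.026180 + 0.074290 + 0.039270 + 0.020355 = 0.160095
Restricting to configurations with low oil pressure present: 0.074290 + 0.020355 = 0.094645.
Hence the posterior is 0.094645/0.160095 ≈ 0.591.

Now also conditioning on overheating coolant loop=true:
P(warning light | overheating coolant loop) = 0.34×0.77 + 0.59×0.23 = 0.261800 + 0.135700 = 0.397500
Of this, 0.135700 comes from 0.59×0.23 (the low oil pressure=true cases).
So P(low oil pressure | warning light, overheating coolant loop) = 0.135700/0.397500 ≈ 0.341.
This is intercausal reasoning (explaining away): once overheating coolant loop accounts for the warning light, low oil pressure becomes less likely.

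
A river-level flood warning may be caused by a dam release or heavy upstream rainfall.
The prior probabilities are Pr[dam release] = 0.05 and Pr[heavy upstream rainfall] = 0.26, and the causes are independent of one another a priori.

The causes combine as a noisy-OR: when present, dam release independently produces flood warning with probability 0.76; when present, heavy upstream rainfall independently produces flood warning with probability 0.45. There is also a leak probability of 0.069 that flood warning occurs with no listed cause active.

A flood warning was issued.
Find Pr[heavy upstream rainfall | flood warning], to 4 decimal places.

Pr[heavy upstream rainfall | flood warning] ≈ 0.6307

Under noisy-OR, P(flood warning | causes) = 1 − (1−0.069)·∏(1−qᵢ) over the active causes.
P(flood warning) = 0.069*0.95*0.74 + 0.48795*0.95*0.26 + 0.77656*0.05*0.74 + 0.877108*0.05*0.26 = 0.048507 + 0.120524 + 0.028733 + 0.011402 = 0.209166
Of this, 0.131926 comes from 0.120524 + 0.011402 (the heavy upstream rainfall=true cases).
So P(heavy upstream rainfall | flood warning) = 0.131926/0.209166 ≈ 0.6307.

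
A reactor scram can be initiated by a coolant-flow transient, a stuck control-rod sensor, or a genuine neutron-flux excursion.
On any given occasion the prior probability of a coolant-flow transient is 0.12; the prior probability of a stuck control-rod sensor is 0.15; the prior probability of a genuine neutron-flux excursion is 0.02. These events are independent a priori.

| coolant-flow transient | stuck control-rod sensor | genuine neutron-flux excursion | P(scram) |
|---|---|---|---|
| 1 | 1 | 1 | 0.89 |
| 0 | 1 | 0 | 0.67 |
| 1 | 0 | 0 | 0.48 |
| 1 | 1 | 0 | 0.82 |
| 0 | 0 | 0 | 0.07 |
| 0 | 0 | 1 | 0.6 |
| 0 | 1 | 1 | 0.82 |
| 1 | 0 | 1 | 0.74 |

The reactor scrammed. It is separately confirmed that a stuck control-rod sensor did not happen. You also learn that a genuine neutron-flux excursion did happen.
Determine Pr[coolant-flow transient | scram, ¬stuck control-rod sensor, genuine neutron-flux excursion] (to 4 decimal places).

Pr[coolant-flow transient | scram, ¬stuck control-rod sensor, genuine neutron-flux excursion] ≈ 0.1440

P(scram | ¬stuck control-rod sensor, genuine neutron-flux excursion) = 0.6·0.88 + 0.74·0.12 = 0.528000 + 0.088800 = 0.616800
Restricting to configurations with coolant-flow transient present: 0.74·0.12 = 0.088800.
P(coolant-flow transient | scram, ¬stuck control-rod sensor, genuine neutron-flux excursion) = 0.088800 / 0.616800 ≈ 0.1440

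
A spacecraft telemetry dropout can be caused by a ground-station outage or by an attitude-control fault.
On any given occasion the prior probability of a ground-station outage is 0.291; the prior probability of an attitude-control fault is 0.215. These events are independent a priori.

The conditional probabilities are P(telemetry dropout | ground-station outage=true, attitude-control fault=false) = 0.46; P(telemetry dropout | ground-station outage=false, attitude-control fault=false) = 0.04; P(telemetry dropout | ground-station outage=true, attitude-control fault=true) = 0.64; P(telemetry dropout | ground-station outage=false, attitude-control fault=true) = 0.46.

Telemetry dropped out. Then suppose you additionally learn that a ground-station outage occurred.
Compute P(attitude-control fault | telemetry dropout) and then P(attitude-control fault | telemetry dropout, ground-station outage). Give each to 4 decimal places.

Sum P(telemetry dropout|·) weighted by the priors over the 4 (ground-station outage, attitude-control fault) configurations:
  P(telemetry dropout) = 0.04*0.709*0.785 + 0.46*0.709*0.215 + 0.46*0.291*0.785 + 0.64*0.291*0.215
        = 0.022263 + 0.070120 + 0.105080 + 0.040042 = 0.237505
Keeping only the attitude-control fault-present terms gives 0.110162, so
  P(attitude-control fault | telemetry dropout) = 0.110162 / 0.237505 ≈ 0.4638

Now condition on the additional information:
Weight on attitude-control fault=true, given the evidence: 0.64×0.215 = 0.137600
Denominator P(telemetry dropout | ground-station outage): 0.46×0.785 + 0.64×0.215 = 0.498700
P(attitude-control fault | telemetry dropout, ground-station outage) = 0.137600/0.498700 ≈ 0.2759
The drop from 0.4638 to 0.2759 is the explaining-away (discounting) effect.

P(attitude-control fault | telemetry dropout) ≈ 0.4638; P(attitude-control fault | telemetry dropout, ground-station outage) ≈ 0.2759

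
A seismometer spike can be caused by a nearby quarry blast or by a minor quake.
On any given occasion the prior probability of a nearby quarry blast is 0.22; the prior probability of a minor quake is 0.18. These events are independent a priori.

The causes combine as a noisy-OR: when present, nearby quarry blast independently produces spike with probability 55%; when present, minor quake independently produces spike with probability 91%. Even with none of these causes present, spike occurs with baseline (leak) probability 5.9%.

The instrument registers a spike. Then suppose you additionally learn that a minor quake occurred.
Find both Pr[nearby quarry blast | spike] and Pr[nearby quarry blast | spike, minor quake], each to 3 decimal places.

Under noisy-OR, P(spike | causes) = 1 − (1−0.059)·∏(1−qᵢ) over the active causes.
By total probability over the 4 (nearby quarry blast, minor quake) configurations:
  P(spike) = 0.059×0.78×0.82 + 0.91531×0.78×0.18 + 0.57655×0.22×0.82 + 0.96189×0.22×0.18
        = 0.037736 + 0.128510 + 0.104010 + 0.038091 = 0.308347
Configurations with nearby quarry blast contribute 0.142101, so
  P(nearby quarry blast | spike) = 0.142101 / 0.308347 ≈ 0.461

Now condition on the additional information:
For the numerator, keep only nearby quarry blast=true terms: 0.96189×0.22 = 0.211616
The normalizing constant is 0.91531×0.78 + 0.96189×0.22 = 0.925558
Posterior = 0.211616 / 0.925558 ≈ 0.229
Conditioning on minor quake lowers the posterior on nearby quarry blast: the classic explaining-away effect in a common-effect structure.

Pr[nearby quarry blast | spike] ≈ 0.461; Pr[nearby quarry blast | spike, minor quake] ≈ 0.229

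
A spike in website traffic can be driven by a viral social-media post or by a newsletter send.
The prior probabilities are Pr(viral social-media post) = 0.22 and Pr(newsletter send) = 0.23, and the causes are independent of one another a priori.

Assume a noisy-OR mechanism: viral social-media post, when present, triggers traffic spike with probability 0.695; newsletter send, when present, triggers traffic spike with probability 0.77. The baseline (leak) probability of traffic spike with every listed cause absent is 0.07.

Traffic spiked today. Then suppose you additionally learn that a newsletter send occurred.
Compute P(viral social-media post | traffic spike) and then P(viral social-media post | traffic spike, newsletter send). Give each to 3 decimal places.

P(viral social-media post | traffic spike) ≈ 0.480; P(viral social-media post | traffic spike, newsletter send) ≈ 0.251

Under noisy-OR, P(traffic spike | causes) = 1 − (1−0.07)·∏(1−qᵢ) over the active causes.
P(traffic spike) = 0.07×0.78×0.77 + 0.7861×0.78×0.23 + 0.71635×0.22×0.77 + 0.93476×0.22×0.23 = 0.042042 + 0.141026 + 0.121350 + 0.047299 = 0.351717
Restricting to configurations with viral social-media post present: 0.121350 + 0.047299 = 0.168649.
Hence the posterior is 0.168649/0.351717 ≈ 0.480.

With the extra evidence:
P(traffic spike | newsletter send) = 0.7861·0.78 + 0.93476·0.22 = 0.613158 + 0.205647 = 0.818805
Restricting to configurations with viral social-media post present: 0.93476·0.22 = 0.205647.
P(viral social-media post | traffic spike, newsletter send) = 0.205647 / 0.818805 ≈ 0.251
— newsletter send explains away the evidence for viral social-media post.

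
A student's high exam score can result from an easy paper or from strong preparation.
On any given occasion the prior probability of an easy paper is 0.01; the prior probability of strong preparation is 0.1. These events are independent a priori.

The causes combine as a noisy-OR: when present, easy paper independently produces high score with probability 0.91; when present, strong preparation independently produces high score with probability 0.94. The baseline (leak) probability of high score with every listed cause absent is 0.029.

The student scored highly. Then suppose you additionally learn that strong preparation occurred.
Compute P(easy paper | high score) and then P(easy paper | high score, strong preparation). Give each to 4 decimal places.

Under noisy-OR, P(high score | causes) = 1 − (1−0.029)·∏(1−qᵢ) over the active causes.
By total probability over the 4 (easy paper, strong preparation) configurations:
  P(high score) = 0.029*0.99*0.9 + 0.94174*0.99*0.1 + 0.91261*0.01*0.9 + 0.994757*0.01*0.1
        = 0.025839 + 0.093232 + 0.008213 + 0.000995 = 0.128279
The terms with easy paper present sum to 0.009208, so
  P(easy paper | high score) = 0.009208 / 0.128279 ≈ 0.0718

Now condition on the additional information:
Weight on easy paper=true, given the evidence: 0.994757*0.01 = 0.009948
Denominator P(high score | strong preparation): 0.94174*0.99 + 0.994757*0.01 = 0.942271
P(easy paper | high score, strong preparation) = 0.009948/0.942271 ≈ 0.0106
— strong preparation explains away the evidence for easy paper.

P(easy paper | high score) ≈ 0.0718; P(easy paper | high score, strong preparation) ≈ 0.0106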